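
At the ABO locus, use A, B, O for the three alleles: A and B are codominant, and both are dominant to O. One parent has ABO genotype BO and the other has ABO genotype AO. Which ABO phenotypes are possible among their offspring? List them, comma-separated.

O, A, B, AB

Gametes from BO × AO give offspring ABO genotypes AB, AO, BO, OO, i.e. phenotypes O, A, B, AB.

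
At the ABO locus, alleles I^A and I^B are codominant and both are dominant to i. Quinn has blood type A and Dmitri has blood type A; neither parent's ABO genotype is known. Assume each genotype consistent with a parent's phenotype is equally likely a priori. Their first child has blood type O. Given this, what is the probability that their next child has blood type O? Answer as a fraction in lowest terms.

Possible genotypes: Quinn ∈ {I^A I^A, I^A i}; Dmitri ∈ {I^A I^A, I^A i}.
Weight each parental genotype pair by prior × P(type-O child):
  I^A i × I^A i: posterior weight 1; P(next child type O) = 1/4.
Weighted sum = 1/4.

1/4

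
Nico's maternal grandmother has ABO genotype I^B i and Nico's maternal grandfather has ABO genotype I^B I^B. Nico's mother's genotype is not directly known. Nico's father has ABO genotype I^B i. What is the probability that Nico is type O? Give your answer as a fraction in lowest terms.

Nico's mother's ABO genotype from I^B i × I^B I^B: 1/2 I^B I^B, 1/2 I^B i.
Crossing each possibility with the father I^B i and summing P(type O): 1/2·0 + 1/2·1/4 = 1/8.

1/8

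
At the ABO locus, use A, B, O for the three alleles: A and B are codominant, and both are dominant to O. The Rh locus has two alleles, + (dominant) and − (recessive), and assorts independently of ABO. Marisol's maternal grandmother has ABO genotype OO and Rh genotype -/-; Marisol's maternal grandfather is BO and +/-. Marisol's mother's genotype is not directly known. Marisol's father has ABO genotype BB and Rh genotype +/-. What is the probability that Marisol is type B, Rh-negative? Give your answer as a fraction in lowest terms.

Marisol's mother's ABO genotype from OO × BO: 1/2 BO, 1/2 OO.
Crossing each possibility with the father BB and summing P(type B): 1/2·1 + 1/2·1 = 1.
Similarly for Rh via the mother's Rh distribution: P(Rh-) = 3/8.
Independent loci: 1 × 3/8 = 3/8.

3/8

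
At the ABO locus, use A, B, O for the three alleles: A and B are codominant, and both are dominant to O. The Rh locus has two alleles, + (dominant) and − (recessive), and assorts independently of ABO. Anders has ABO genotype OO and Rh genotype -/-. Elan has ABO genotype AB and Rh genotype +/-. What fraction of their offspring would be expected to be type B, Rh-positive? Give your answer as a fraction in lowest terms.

1/4

ABO cross OO × AB → offspring phenotypes: 1/2 A, 1/2 B.
Rh cross -/- × +/- → 1/2 Rh+, 1/2 Rh-.
Independent loci: P(type B, Rh-positive) = 1/2 × 1/2 = 1/4.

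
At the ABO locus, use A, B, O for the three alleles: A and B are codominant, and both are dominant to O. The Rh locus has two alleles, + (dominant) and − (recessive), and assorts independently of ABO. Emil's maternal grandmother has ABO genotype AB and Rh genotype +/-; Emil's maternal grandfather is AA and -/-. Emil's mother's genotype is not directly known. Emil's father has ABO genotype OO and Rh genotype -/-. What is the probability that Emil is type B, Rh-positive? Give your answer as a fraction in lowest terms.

1/16

Emil's mother's ABO genotype from AB × AA: 1/2 AA, 1/2 AB.
Crossing each possibility with the father OO and summing P(type B): 1/2·0 + 1/2·1/2 = 1/4.
Similarly for Rh via the mother's Rh distribution: P(Rh+) = 1/4.
Independent loci: 1/4 × 1/4 = 1/16.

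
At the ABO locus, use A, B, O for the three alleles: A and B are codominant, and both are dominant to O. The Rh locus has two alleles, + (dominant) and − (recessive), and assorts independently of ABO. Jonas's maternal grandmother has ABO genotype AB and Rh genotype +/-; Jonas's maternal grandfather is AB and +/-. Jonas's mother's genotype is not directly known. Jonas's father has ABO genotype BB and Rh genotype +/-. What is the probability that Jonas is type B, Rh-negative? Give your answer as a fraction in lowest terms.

Jonas's mother's ABO genotype from AB × AB: 1/4 AA, 1/2 AB, 1/4 BB.
Crossing each possibility with the father BB and summing P(type B): 1/4·0 + 1/2·1/2 + 1/4·1 = 1/2.
Similarly for Rh via the mother's Rh distribution: P(Rh-) = 1/4.
Independent loci: 1/2 × 1/4 = 1/8.

1/8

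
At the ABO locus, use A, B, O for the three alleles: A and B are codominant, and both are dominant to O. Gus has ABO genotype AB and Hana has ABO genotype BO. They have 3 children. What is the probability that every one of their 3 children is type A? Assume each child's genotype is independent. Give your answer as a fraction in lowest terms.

ABO cross AB × BO → 1/4 A, 1/2 B, 1/4 AB.
So P(type A) = 1/4 per child.
All 3 independent: (1/4)^3 = 1/64.

1/64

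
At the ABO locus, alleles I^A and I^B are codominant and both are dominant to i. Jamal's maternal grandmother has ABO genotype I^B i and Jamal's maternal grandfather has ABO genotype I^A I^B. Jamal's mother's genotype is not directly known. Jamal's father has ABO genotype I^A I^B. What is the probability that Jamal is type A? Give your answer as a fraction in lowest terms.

Jamal's mother's ABO genotype from I^B i × I^A I^B: 1/4 I^A I^B, 1/4 I^A i, 1/4 I^B I^B, 1/4 I^B i.
Crossing each possibility with the father I^A I^B and summing P(type A): 1/4·1/4 + 1/4·1/2 + 1/4·0 + 1/4·1/4 = 1/4.

1/4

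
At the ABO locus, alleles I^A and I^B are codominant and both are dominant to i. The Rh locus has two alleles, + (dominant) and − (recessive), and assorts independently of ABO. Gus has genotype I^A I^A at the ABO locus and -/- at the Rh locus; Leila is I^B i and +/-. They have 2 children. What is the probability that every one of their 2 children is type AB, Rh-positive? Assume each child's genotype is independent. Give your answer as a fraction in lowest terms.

1/16

ABO cross I^A I^A × I^B i → 1/2 A, 1/2 AB.
Rh cross -/- × +/- → 1/2 Rh+, 1/2 Rh-; so P(type AB, Rh-positive) = 1/2 × 1/2 = 1/4 per child.
All 2 independent: (1/4)^2 = 1/16.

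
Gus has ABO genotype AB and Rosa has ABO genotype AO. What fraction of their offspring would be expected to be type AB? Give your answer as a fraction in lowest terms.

1/4

ABO cross AB × AO → offspring phenotypes: 1/2 A, 1/4 B, 1/4 AB.
So P(type AB) = 1/4.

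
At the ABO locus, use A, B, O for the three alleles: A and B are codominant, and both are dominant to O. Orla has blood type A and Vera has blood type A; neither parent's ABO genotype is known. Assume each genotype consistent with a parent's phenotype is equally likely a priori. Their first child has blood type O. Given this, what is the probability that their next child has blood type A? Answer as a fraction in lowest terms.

Possible genotypes: Orla ∈ {AA, AO}; Vera ∈ {AA, AO}.
Weight each parental genotype pair by prior × P(type-O child):
  AO × AO: posterior weight 1; P(next child type A) = 3/4.
Weighted sum = 3/4.

3/4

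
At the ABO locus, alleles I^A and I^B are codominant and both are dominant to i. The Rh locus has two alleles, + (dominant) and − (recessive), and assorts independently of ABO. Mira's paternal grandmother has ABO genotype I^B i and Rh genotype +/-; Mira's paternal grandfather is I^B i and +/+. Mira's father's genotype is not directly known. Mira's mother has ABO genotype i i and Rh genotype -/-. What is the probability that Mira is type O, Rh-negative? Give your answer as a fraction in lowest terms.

Mira's father's ABO genotype from I^B i × I^B i: 1/4 I^B I^B, 1/2 I^B i, 1/4 i i.
Crossing each possibility with the mother i i and summing P(type O): 1/4·0 + 1/2·1/2 + 1/4·1 = 1/2.
Similarly for Rh via the father's Rh distribution: P(Rh-) = 1/4.
Independent loci: 1/2 × 1/4 = 1/8.

1/8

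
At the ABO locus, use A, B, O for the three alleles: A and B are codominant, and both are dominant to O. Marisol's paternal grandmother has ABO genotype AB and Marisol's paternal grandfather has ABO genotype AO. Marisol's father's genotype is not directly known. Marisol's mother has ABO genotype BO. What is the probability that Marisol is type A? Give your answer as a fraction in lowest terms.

Marisol's father's ABO genotype from AB × AO: 1/4 AA, 1/4 AB, 1/4 AO, 1/4 BO.
Crossing each possibility with the mother BO and summing P(type A): 1/4·1/2 + 1/4·1/4 + 1/4·1/4 + 1/4·0 = 1/4.

1/4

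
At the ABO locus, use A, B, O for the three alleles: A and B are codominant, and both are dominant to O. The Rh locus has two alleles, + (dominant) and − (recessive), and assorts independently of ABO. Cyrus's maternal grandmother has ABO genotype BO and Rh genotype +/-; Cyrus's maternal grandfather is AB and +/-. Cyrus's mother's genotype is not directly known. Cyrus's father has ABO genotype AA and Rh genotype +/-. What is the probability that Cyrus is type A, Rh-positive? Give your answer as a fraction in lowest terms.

3/8

Cyrus's mother's ABO genotype from BO × AB: 1/4 AB, 1/4 AO, 1/4 BB, 1/4 BO.
Crossing each possibility with the father AA and summing P(type A): 1/4·1/2 + 1/4·1 + 1/4·0 + 1/4·1/2 = 1/2.
Similarly for Rh via the mother's Rh distribution: P(Rh+) = 3/4.
Independent loci: 1/2 × 3/4 = 3/8.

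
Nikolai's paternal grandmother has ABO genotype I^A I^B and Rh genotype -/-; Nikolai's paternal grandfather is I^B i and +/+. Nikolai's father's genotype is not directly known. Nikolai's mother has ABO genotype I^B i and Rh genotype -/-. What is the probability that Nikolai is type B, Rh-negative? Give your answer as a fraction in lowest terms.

Nikolai's father's ABO genotype from I^A I^B × I^B i: 1/4 I^A I^B, 1/4 I^A i, 1/4 I^B I^B, 1/4 I^B i.
Crossing each possibility with the mother I^B i and summing P(type B): 1/4·1/2 + 1/4·1/4 + 1/4·1 + 1/4·3/4 = 5/8.
Similarly for Rh via the father's Rh distribution: P(Rh-) = 1/2.
Independent loci: 5/8 × 1/2 = 5/16.

5/16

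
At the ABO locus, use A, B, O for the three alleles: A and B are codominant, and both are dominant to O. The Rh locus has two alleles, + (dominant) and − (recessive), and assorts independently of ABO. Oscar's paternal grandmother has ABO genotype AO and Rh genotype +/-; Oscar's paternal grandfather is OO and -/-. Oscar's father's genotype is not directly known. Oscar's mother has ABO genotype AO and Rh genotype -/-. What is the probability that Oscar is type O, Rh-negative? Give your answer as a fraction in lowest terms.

Oscar's father's ABO genotype from AO × OO: 1/2 AO, 1/2 OO.
Crossing each possibility with the mother AO and summing P(type O): 1/2·1/4 + 1/2·1/2 = 3/8.
Similarly for Rh via the father's Rh distribution: P(Rh-) = 3/4.
Independent loci: 3/8 × 3/4 = 9/32.

9/32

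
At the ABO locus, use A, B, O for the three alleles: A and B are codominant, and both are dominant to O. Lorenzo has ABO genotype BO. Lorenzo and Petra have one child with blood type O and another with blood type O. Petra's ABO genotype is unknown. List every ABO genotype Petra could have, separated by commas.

AO, BO, OO

For each candidate genotype of Petra, check whether crossing it with BO can produce every observed child phenotype.
  AA → possible child types {A, AB} ✗
  AB → possible child types {A, B, AB} ✗
  AO → possible child types {O, A, B, AB} ✓
  BB → possible child types {B} ✗
  BO → possible child types {O, B} ✓
  OO → possible child types {O, B} ✓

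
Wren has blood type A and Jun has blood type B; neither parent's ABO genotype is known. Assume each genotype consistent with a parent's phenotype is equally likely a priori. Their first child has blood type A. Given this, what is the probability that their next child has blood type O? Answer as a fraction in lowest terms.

Possible genotypes: Wren ∈ {AA, AO}; Jun ∈ {BB, BO}.
Weight each parental genotype pair by prior × P(type-A child):
  AA × BO: posterior weight 2/3; P(next child type O) = 0.
  AO × BO: posterior weight 1/3; P(next child type O) = 1/4.
Weighted sum = 1/12.

1/12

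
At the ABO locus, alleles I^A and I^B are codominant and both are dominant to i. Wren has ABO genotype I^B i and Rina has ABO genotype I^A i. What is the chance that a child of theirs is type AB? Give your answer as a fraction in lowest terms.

1/4

ABO cross I^B i × I^A i → offspring phenotypes: 1/4 O, 1/4 A, 1/4 B, 1/4 AB.
So P(type AB) = 1/4.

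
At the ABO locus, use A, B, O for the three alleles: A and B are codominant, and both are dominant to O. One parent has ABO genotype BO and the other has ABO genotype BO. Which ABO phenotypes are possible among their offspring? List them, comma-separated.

Gametes from BO × BO give offspring ABO genotypes BB, BO, OO, i.e. phenotypes O, B.

O, B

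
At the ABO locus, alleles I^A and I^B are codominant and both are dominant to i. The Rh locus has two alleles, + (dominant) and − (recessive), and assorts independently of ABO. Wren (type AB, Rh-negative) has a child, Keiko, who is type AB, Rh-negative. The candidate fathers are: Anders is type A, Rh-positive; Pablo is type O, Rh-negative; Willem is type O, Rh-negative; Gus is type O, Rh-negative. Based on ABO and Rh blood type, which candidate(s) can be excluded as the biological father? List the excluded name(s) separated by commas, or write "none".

Pablo, Willem, Gus

A candidate is excluded only if no genotype consistent with his phenotype could produce a type AB, Rh-negative child with a type AB, Rh-negative mother.
Pablo (type O, Rh-): no genotype consistent with that phenotype can produce a type-AB Rh- child with a type-AB mother.
Willem (type O, Rh-): no genotype consistent with that phenotype can produce a type-AB Rh- child with a type-AB mother.
Gus (type O, Rh-): no genotype consistent with that phenotype can produce a type-AB Rh- child with a type-AB mother.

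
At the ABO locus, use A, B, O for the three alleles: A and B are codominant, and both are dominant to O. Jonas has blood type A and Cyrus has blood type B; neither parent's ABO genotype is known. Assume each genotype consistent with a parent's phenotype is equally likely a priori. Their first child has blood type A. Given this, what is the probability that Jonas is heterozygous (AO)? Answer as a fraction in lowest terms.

1/3

Possible genotypes: Jonas ∈ {AA, AO}; Cyrus ∈ {BB, BO}.
Weight each parental genotype pair by prior × P(type-A child):
  AA × BO: posterior weight 2/3.
  AO × BO: posterior weight 1/3.
Sum the posterior weight over pairs where Jonas is AO: 1/3.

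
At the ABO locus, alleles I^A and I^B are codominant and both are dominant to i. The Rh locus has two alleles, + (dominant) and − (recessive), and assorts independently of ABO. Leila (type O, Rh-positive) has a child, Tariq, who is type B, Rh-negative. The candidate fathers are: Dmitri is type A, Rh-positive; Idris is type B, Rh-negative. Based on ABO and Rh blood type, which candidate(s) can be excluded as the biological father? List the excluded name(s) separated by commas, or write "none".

Dmitri

A candidate is excluded only if no genotype consistent with his phenotype could produce a type B, Rh-negative child with a type O, Rh-positive mother.
Dmitri (type A, Rh+): no genotype consistent with that phenotype can produce a type-B Rh- child with a type-O mother.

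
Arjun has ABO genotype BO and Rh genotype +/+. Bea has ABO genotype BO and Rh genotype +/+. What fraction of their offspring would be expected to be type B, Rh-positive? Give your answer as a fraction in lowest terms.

3/4

ABO cross BO × BO → offspring phenotypes: 1/4 O, 3/4 B.
Rh cross +/+ × +/+ → 1 Rh+.
Independent loci: P(type B, Rh-positive) = 3/4 × 1 = 3/4.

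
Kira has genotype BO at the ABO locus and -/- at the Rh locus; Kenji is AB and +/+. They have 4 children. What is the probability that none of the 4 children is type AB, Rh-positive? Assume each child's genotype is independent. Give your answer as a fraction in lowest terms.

81/256

ABO cross BO × AB → 1/4 A, 1/2 B, 1/4 AB.
Rh cross -/- × +/+ → 1 Rh+; so P(type AB, Rh-positive) = 1/4 × 1 = 1/4 per child.
P(not type AB, Rh-positive) = 3/4 for one child; (3/4)^4 = 81/256.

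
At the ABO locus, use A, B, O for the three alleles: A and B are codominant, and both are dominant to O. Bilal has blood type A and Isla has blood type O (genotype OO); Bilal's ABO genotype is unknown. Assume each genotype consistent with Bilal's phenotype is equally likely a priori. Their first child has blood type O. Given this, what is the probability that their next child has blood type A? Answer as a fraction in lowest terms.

1/2

Possible genotypes: Bilal ∈ {AA, AO}; Isla ∈ {OO}.
Weight each parental genotype pair by prior × P(type-O child):
  AO × OO: posterior weight 1; P(next child type A) = 1/2.
Weighted sum = 1/2.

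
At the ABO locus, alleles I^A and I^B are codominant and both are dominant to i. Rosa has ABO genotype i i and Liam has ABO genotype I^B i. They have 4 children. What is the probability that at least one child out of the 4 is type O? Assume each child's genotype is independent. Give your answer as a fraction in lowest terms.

ABO cross i i × I^B i → 1/2 O, 1/2 B.
So P(type O) = 1/2 per child.
P(none) = (1/2)^4 = 1/16; P(at least one) = 1 − 1/16 = 15/16.

15/16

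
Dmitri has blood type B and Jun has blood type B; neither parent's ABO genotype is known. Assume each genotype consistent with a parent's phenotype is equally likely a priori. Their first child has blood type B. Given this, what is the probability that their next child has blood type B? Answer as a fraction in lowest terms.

19/20

Possible genotypes: Dmitri ∈ {BB, BO}; Jun ∈ {BB, BO}.
Weight each parental genotype pair by prior × P(type-B child):
  BB × BB: posterior weight 4/15; P(next child type B) = 1.
  BB × BO: posterior weight 4/15; P(next child type B) = 1.
  BO × BB: posterior weight 4/15; P(next child type B) = 1.
  BO × BO: posterior weight 1/5; P(next child type B) = 3/4.
Weighted sum = 19/20.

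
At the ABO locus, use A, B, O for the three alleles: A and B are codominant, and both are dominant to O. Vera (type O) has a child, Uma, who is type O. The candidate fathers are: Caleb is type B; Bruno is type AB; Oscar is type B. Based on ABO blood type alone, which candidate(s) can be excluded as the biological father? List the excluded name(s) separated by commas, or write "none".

A candidate is excluded only if no genotype consistent with his phenotype could produce a type O child with a type O mother.
Bruno (type AB): no genotype consistent with that phenotype can produce a type-O child with a type-O mother.

Bruno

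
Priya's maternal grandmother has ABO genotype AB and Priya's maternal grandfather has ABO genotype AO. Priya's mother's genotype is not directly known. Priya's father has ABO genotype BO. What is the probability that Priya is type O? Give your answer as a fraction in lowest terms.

1/8

Priya's mother's ABO genotype from AB × AO: 1/4 AA, 1/4 AB, 1/4 AO, 1/4 BO.
Crossing each possibility with the father BO and summing P(type O): 1/4·0 + 1/4·0 + 1/4·1/4 + 1/4·1/4 = 1/8.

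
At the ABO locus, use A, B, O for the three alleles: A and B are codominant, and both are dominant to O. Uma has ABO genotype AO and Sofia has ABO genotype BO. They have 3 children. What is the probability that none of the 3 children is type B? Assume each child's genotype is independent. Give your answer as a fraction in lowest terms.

ABO cross AO × BO → 1/4 O, 1/4 A, 1/4 B, 1/4 AB.
So P(type B) = 1/4 per child.
P(not type B) = 3/4 for one child; (3/4)^3 = 27/64.

27/64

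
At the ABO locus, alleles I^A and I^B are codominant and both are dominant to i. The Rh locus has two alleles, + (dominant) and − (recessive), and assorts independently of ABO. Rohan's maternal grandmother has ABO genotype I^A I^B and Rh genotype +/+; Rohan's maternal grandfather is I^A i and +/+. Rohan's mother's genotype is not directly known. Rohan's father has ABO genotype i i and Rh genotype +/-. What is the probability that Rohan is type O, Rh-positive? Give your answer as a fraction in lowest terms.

Rohan's mother's ABO genotype from I^A I^B × I^A i: 1/4 I^A I^A, 1/4 I^A I^B, 1/4 I^A i, 1/4 I^B i.
Crossing each possibility with the father i i and summing P(type O): 1/4·0 + 1/4·0 + 1/4·1/2 + 1/4·1/2 = 1/4.
Similarly for Rh via the mother's Rh distribution: P(Rh+) = 1.
Independent loci: 1/4 × 1 = 1/4.

1/4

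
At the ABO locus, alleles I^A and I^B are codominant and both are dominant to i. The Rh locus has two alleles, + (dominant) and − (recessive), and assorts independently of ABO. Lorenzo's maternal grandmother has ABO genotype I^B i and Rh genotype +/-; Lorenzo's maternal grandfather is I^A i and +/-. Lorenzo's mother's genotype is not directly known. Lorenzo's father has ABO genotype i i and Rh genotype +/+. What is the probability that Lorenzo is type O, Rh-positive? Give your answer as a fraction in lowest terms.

1/2

Lorenzo's mother's ABO genotype from I^B i × I^A i: 1/4 I^A I^B, 1/4 I^A i, 1/4 I^B i, 1/4 i i.
Crossing each possibility with the father i i and summing P(type O): 1/4·0 + 1/4·1/2 + 1/4·1/2 + 1/4·1 = 1/2.
Similarly for Rh via the mother's Rh distribution: P(Rh+) = 1.
Independent loci: 1/2 × 1 = 1/2.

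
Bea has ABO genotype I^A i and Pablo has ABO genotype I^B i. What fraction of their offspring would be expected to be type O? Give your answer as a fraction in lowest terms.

1/4

ABO cross I^A i × I^B i → offspring phenotypes: 1/4 O, 1/4 A, 1/4 B, 1/4 AB.
So P(type O) = 1/4.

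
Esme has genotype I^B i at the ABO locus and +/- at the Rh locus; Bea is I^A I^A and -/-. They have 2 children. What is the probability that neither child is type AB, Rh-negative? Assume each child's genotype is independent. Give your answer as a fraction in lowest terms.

ABO cross I^B i × I^A I^A → 1/2 A, 1/2 AB.
Rh cross +/- × -/- → 1/2 Rh+, 1/2 Rh-; so P(type AB, Rh-negative) = 1/2 × 1/2 = 1/4 per child.
P(not type AB, Rh-negative) = 3/4 for one child; (3/4)^2 = 9/16.

9/16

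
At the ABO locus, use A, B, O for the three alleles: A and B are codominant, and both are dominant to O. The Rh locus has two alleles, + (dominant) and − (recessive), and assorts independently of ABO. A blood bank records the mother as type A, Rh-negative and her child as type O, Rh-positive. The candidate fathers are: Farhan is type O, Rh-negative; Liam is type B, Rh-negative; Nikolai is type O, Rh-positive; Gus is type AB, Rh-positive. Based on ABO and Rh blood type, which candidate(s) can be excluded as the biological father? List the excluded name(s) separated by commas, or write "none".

Farhan, Liam, Gus

A candidate is excluded only if no genotype consistent with his phenotype could produce a type O, Rh-positive child with a type A, Rh-negative mother.
Farhan (type O, Rh-): no genotype consistent with that phenotype can produce a type-O Rh+ child with a type-A mother.
Liam (type B, Rh-): no genotype consistent with that phenotype can produce a type-O Rh+ child with a type-A mother.
Gus (type AB, Rh+): no genotype consistent with that phenotype can produce a type-O Rh+ child with a type-A mother.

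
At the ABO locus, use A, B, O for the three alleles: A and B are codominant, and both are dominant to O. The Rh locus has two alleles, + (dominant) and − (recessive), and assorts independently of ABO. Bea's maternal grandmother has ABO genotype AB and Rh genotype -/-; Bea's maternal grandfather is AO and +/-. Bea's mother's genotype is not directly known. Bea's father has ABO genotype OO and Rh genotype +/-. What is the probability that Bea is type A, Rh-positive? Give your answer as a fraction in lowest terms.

Bea's mother's ABO genotype from AB × AO: 1/4 AA, 1/4 AB, 1/4 AO, 1/4 BO.
Crossing each possibility with the father OO and summing P(type A): 1/4·1 + 1/4·1/2 + 1/4·1/2 + 1/4·0 = 1/2.
Similarly for Rh via the mother's Rh distribution: P(Rh+) = 5/8.
Independent loci: 1/2 × 5/8 = 5/16.

5/16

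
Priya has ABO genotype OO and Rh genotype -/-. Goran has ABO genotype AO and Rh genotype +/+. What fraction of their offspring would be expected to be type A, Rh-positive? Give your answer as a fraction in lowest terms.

1/2

ABO cross OO × AO → offspring phenotypes: 1/2 O, 1/2 A.
Rh cross -/- × +/+ → 1 Rh+.
Independent loci: P(type A, Rh-positive) = 1/2 × 1 = 1/2.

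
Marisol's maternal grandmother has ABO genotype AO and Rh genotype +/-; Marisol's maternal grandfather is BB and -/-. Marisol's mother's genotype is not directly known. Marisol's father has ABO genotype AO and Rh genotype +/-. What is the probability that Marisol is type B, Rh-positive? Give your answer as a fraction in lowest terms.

Marisol's mother's ABO genotype from AO × BB: 1/2 AB, 1/2 BO.
Crossing each possibility with the father AO and summing P(type B): 1/2·1/4 + 1/2·1/4 = 1/4.
Similarly for Rh via the mother's Rh distribution: P(Rh+) = 5/8.
Independent loci: 1/4 × 5/8 = 5/32.

5/32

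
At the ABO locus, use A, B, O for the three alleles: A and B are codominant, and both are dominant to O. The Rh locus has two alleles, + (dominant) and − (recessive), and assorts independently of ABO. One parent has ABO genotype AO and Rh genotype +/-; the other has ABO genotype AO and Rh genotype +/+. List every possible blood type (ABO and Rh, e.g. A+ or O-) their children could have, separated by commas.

O+, A+

Gametes from AO × AO give offspring ABO genotypes AA, AO, OO, i.e. phenotypes O, A.
Rh cross +/- × +/+ → phenotypes Rh+.
Combining independently: O+, A+.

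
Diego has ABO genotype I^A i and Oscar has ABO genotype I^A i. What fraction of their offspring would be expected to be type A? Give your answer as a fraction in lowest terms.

ABO cross I^A i × I^A i → offspring phenotypes: 1/4 O, 3/4 A.
So P(type A) = 3/4.

3/4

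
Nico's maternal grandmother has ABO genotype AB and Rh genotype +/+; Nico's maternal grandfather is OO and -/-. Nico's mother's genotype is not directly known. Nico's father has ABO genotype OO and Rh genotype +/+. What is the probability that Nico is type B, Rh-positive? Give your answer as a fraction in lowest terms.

1/4

Nico's mother's ABO genotype from AB × OO: 1/2 AO, 1/2 BO.
Crossing each possibility with the father OO and summing P(type B): 1/2·0 + 1/2·1/2 = 1/4.
Similarly for Rh via the mother's Rh distribution: P(Rh+) = 1.
Independent loci: 1/4 × 1 = 1/4.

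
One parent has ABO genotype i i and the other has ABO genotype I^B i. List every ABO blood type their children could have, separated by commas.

Gametes from i i × I^B i give offspring ABO genotypes I^B i, i i, i.e. phenotypes O, B.

O, B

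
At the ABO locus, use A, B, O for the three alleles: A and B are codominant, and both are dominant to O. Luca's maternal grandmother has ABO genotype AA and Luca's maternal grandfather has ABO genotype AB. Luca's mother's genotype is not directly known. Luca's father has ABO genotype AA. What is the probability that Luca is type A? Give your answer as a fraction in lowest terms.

Luca's mother's ABO genotype from AA × AB: 1/2 AA, 1/2 AB.
Crossing each possibility with the father AA and summing P(type A): 1/2·1 + 1/2·1/2 = 3/4.

3/4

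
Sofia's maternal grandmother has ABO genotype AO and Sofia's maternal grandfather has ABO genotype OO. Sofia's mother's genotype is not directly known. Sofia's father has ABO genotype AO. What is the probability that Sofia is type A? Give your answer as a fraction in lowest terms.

5/8

Sofia's mother's ABO genotype from AO × OO: 1/2 AO, 1/2 OO.
Crossing each possibility with the father AO and summing P(type A): 1/2·3/4 + 1/2·1/2 = 5/8.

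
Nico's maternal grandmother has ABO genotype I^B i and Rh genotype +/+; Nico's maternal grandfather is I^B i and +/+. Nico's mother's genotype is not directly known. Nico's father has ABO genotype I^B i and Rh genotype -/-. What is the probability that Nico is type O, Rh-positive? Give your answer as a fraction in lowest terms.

1/4

Nico's mother's ABO genotype from I^B i × I^B i: 1/4 I^B I^B, 1/2 I^B i, 1/4 i i.
Crossing each possibility with the father I^B i and summing P(type O): 1/4·0 + 1/2·1/4 + 1/4·1/2 = 1/4.
Similarly for Rh via the mother's Rh distribution: P(Rh+) = 1.
Independent loci: 1/4 × 1 = 1/4.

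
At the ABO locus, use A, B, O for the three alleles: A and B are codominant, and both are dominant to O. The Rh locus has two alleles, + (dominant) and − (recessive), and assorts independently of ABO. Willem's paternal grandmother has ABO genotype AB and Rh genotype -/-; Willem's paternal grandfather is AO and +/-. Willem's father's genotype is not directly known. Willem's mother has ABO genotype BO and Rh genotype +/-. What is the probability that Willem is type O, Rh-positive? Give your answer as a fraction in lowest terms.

Willem's father's ABO genotype from AB × AO: 1/4 AA, 1/4 AB, 1/4 AO, 1/4 BO.
Crossing each possibility with the mother BO and summing P(type O): 1/4·0 + 1/4·0 + 1/4·1/4 + 1/4·1/4 = 1/8.
Similarly for Rh via the father's Rh distribution: P(Rh+) = 5/8.
Independent loci: 1/8 × 5/8 = 5/64.

5/64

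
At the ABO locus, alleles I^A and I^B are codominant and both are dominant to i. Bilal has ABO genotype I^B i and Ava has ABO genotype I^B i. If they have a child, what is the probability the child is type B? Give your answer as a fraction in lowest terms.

ABO cross I^B i × I^B i → offspring phenotypes: 1/4 O, 3/4 B.
So P(type B) = 3/4.

3/4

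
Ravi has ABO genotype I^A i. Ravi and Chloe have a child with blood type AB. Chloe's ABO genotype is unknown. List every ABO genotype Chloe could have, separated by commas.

I^A I^B, I^B I^B, I^B i

For each candidate genotype of Chloe, check whether crossing it with I^A i can produce every observed child phenotype.
  I^A I^A → possible child types {A} ✗
  I^A I^B → possible child types {A, B, AB} ✓
  I^A i → possible child types {O, A} ✗
  I^B I^B → possible child types {B, AB} ✓
  I^B i → possible child types {O, A, B, AB} ✓
  i i → possible child types {O, A} ✗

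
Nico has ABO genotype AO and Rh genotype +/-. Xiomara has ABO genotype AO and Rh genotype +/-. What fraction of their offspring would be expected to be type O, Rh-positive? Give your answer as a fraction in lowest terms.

ABO cross AO × AO → offspring phenotypes: 1/4 O, 3/4 A.
Rh cross +/- × +/- → 3/4 Rh+, 1/4 Rh-.
Independent loci: P(type O, Rh-positive) = 1/4 × 3/4 = 3/16.

3/16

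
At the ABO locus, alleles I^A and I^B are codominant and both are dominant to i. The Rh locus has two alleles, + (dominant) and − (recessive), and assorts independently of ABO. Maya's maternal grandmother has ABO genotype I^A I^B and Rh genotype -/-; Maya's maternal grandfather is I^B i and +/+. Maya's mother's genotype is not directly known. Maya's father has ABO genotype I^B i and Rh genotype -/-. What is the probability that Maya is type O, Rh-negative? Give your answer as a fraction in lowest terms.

1/16

Maya's mother's ABO genotype from I^A I^B × I^B i: 1/4 I^A I^B, 1/4 I^A i, 1/4 I^B I^B, 1/4 I^B i.
Crossing each possibility with the father I^B i and summing P(type O): 1/4·0 + 1/4·1/4 + 1/4·0 + 1/4·1/4 = 1/8.
Similarly for Rh via the mother's Rh distribution: P(Rh-) = 1/2.
Independent loci: 1/8 × 1/2 = 1/16.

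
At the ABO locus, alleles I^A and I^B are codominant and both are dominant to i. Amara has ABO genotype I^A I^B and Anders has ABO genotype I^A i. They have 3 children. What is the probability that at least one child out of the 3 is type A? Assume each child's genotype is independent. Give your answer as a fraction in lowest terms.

7/8

ABO cross I^A I^B × I^A i → 1/2 A, 1/4 B, 1/4 AB.
So P(type A) = 1/2 per child.
P(none) = (1/2)^3 = 1/8; P(at least one) = 1 − 1/8 = 7/8.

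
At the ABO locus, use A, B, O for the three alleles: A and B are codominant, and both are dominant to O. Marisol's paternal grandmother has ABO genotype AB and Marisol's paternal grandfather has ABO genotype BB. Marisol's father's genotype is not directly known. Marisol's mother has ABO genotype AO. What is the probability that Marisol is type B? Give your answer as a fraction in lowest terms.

Marisol's father's ABO genotype from AB × BB: 1/2 AB, 1/2 BB.
Crossing each possibility with the mother AO and summing P(type B): 1/2·1/4 + 1/2·1/2 = 3/8.

3/8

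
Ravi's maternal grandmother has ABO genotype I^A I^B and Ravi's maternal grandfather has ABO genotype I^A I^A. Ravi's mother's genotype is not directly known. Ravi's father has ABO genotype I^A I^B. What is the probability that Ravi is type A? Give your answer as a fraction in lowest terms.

Ravi's mother's ABO genotype from I^A I^B × I^A I^A: 1/2 I^A I^A, 1/2 I^A I^B.
Crossing each possibility with the father I^A I^B and summing P(type A): 1/2·1/2 + 1/2·1/4 = 3/8.

3/8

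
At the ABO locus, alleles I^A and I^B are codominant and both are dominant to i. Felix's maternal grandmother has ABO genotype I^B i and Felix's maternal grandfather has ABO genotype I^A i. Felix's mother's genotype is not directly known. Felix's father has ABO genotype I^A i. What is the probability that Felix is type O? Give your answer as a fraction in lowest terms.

1/4

Felix's mother's ABO genotype from I^B i × I^A i: 1/4 I^A I^B, 1/4 I^A i, 1/4 I^B i, 1/4 i i.
Crossing each possibility with the father I^A i and summing P(type O): 1/4·0 + 1/4·1/4 + 1/4·1/4 + 1/4·1/2 = 1/4.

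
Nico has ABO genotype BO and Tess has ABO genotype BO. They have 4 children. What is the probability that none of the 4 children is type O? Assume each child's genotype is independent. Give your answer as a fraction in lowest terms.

81/256

ABO cross BO × BO → 1/4 O, 3/4 B.
So P(type O) = 1/4 per child.
P(not type O) = 3/4 for one child; (3/4)^4 = 81/256.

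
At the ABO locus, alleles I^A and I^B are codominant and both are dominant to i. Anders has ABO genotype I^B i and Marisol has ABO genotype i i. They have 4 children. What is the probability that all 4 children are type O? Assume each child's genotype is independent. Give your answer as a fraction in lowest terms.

1/16

ABO cross I^B i × i i → 1/2 O, 1/2 B.
So P(type O) = 1/2 per child.
All 4 independent: (1/2)^4 = 1/16.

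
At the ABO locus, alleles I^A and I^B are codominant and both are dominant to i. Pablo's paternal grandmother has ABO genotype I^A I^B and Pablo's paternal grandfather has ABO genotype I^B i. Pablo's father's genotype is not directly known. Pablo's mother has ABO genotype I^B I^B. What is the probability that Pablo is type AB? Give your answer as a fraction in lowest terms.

Pablo's father's ABO genotype from I^A I^B × I^B i: 1/4 I^A I^B, 1/4 I^A i, 1/4 I^B I^B, 1/4 I^B i.
Crossing each possibility with the mother I^B I^B and summing P(type AB): 1/4·1/2 + 1/4·1/2 + 1/4·0 + 1/4·0 = 1/4.

1/4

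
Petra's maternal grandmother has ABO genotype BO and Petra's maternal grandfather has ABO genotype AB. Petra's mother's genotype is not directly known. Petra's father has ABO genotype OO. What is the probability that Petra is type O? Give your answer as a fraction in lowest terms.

Petra's mother's ABO genotype from BO × AB: 1/4 AB, 1/4 AO, 1/4 BB, 1/4 BO.
Crossing each possibility with the father OO and summing P(type O): 1/4·0 + 1/4·1/2 + 1/4·0 + 1/4·1/2 = 1/4.

1/4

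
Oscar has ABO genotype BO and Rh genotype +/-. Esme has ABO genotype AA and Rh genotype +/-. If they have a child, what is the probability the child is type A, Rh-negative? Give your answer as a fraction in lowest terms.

1/8

ABO cross BO × AA → offspring phenotypes: 1/2 A, 1/2 AB.
Rh cross +/- × +/- → 3/4 Rh+, 1/4 Rh-.
Independent loci: P(type A, Rh-negative) = 1/2 × 1/4 = 1/8.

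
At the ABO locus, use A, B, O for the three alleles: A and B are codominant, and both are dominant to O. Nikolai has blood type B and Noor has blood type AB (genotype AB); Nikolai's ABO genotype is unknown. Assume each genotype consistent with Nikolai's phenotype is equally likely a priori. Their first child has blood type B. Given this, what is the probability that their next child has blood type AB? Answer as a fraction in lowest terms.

3/8

Possible genotypes: Nikolai ∈ {BB, BO}; Noor ∈ {AB}.
Weight each parental genotype pair by prior × P(type-B child):
  BB × AB: posterior weight 1/2; P(next child type AB) = 1/2.
  BO × AB: posterior weight 1/2; P(next child type AB) = 1/4.
Weighted sum = 3/8.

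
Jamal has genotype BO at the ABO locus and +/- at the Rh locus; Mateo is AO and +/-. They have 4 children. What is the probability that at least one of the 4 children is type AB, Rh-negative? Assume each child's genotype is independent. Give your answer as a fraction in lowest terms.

14911/65536

ABO cross BO × AO → 1/4 O, 1/4 A, 1/4 B, 1/4 AB.
Rh cross +/- × +/- → 3/4 Rh+, 1/4 Rh-; so P(type AB, Rh-negative) = 1/4 × 1/4 = 1/16 per child.
P(none) = (15/16)^4 = 50625/65536; P(at least one) = 1 − 50625/65536 = 14911/65536.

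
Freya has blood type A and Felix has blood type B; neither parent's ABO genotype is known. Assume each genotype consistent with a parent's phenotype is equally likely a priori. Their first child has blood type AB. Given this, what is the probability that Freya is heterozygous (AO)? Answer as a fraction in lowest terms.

Possible genotypes: Freya ∈ {AA, AO}; Felix ∈ {BB, BO}.
Weight each parental genotype pair by prior × P(type-AB child):
  AA × BB: posterior weight 4/9.
  AA × BO: posterior weight 2/9.
  AO × BB: posterior weight 2/9.
  AO × BO: posterior weight 1/9.
Sum the posterior weight over pairs where Freya is AO: 1/3.

1/3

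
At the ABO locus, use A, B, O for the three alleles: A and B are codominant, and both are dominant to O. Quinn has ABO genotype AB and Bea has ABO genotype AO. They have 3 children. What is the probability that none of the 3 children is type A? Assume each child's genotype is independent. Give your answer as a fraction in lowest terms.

1/8

ABO cross AB × AO → 1/2 A, 1/4 B, 1/4 AB.
So P(type A) = 1/2 per child.
P(not type A) = 1/2 for one child; (1/2)^3 = 1/8.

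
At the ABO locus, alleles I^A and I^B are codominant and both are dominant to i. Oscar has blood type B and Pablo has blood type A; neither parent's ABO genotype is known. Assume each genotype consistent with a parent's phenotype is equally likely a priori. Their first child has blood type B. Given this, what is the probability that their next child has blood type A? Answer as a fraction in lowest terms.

1/12

Possible genotypes: Oscar ∈ {I^B I^B, I^B i}; Pablo ∈ {I^A I^A, I^A i}.
Weight each parental genotype pair by prior × P(type-B child):
  I^B I^B × I^A i: posterior weight 2/3; P(next child type A) = 0.
  I^B i × I^A i: posterior weight 1/3; P(next child type A) = 1/4.
Weighted sum = 1/12.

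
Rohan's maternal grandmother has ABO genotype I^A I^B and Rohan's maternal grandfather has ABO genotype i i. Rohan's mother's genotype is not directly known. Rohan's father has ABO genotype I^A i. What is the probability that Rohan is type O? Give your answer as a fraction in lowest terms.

1/4

Rohan's mother's ABO genotype from I^A I^B × i i: 1/2 I^A i, 1/2 I^B i.
Crossing each possibility with the father I^A i and summing P(type O): 1/2·1/4 + 1/2·1/4 = 1/4.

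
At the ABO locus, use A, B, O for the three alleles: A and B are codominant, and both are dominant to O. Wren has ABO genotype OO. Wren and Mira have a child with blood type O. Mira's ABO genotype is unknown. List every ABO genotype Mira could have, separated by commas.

AO, BO, OO

For each candidate genotype of Mira, check whether crossing it with OO can produce every observed child phenotype.
  AA → possible child types {A} ✗
  AB → possible child types {A, B} ✗
  AO → possible child types {O, A} ✓
  BB → possible child types {B} ✗
  BO → possible child types {O, B} ✓
  OO → possible child types {O} ✓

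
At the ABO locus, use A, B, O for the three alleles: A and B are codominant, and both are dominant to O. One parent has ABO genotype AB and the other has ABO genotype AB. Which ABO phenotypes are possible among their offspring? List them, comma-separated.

Gametes from AB × AB give offspring ABO genotypes AA, AB, BB, i.e. phenotypes A, B, AB.

A, B, AB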